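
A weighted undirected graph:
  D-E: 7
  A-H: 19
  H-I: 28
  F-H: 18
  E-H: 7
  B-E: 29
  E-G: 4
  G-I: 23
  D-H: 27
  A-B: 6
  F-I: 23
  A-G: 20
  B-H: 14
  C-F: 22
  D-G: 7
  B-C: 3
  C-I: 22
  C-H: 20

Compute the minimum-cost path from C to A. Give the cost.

Comparing a few candidate routes:
C-B-H-A: 3 + 14 + 19 = 36
C-B-A: 3 + 6 = 9
C-H-B-A: 20 + 14 + 6 = 40
C-H-A: 20 + 19 = 39
Best route has total 9.

9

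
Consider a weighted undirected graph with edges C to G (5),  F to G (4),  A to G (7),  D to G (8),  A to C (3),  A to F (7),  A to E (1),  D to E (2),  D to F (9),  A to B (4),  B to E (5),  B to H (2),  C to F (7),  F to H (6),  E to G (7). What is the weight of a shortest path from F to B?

A few of the F→B routes:
F-C-A-B: 7 + 3 + 4 = 14
F-H-B: 6 + 2 = 8
F-D-E-B: 9 + 2 + 5 = 16
F-A-B: 7 + 4 = 11
F-A-E-B: 7 + 1 + 5 = 13
F-G-A-B: 4 + 7 + 4 = 15
Shortest: 8.

8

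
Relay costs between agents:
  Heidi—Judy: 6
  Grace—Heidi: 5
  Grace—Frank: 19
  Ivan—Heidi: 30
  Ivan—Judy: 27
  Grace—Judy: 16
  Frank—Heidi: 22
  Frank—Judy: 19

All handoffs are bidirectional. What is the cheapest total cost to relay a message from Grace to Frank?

Comparing a few candidate routes:
Grace-Heidi-Frank: 5 + 22 = 27
Grace-Heidi-Judy-Frank: 5 + 6 + 19 = 30
Grace-Judy-Frank: 16 + 19 = 35
Grace-Frank: 19
Shortest: 19.

19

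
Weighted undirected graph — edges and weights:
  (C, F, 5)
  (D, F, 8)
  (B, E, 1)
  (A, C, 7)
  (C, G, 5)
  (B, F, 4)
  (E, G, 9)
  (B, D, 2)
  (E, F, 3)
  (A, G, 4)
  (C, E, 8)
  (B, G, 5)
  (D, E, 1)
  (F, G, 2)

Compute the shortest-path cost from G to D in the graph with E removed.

7

Checking several routes:
G→F→B→D: 2 + 4 + 2 = 8
G→B→D: 5 + 2 = 7
G→C→F→B→D: 5 + 5 + 4 + 2 = 16
G→B→F→D: 5 + 4 + 8 = 17
G→F→D: 2 + 8 = 10
Best route has total 7.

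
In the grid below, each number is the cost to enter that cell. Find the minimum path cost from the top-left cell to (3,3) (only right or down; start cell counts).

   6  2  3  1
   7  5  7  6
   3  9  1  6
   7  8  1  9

29

Path [0,0] → [0,1] → [0,2] → [1,2] → [2,2] → [3,2] → [3,3]: 6 + 2 + 3 + 7 + 1 + 1 + 9 = 29.
(Top row then right column would cost 33.)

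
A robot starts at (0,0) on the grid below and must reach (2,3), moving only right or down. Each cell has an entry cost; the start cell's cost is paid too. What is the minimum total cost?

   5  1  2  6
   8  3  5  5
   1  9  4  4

Take (0,0) → (0,1) → (0,2) → (1,2) → (2,2) → (2,3) for a total of 5 + 1 + 2 + 5 + 4 + 4 = 21.

21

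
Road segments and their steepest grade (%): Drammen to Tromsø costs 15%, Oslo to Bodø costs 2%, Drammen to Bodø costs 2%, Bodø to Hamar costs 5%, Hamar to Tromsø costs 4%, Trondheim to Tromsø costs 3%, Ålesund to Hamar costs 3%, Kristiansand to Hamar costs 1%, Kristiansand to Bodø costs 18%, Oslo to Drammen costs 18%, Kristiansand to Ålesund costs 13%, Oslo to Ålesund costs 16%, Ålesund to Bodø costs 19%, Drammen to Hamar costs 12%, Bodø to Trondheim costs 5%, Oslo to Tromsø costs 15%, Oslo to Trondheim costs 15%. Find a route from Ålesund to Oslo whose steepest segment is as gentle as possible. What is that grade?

Comparing a few candidate routes:
Ålesund-Kristiansand-Hamar-Drammen-Bodø-Oslo: max(13, 1, 12, 2, 2) = 13
Ålesund-Hamar-Drammen-Bodø-Oslo: max(3, 12, 2, 2) = 12
Ålesund-Hamar-Bodø-Oslo: max(3, 5, 2) = 5
Ålesund-Hamar-Tromsø-Trondheim-Bodø-Oslo: max(3, 4, 3, 5, 2) = 5
Best route has worst link 5%.

5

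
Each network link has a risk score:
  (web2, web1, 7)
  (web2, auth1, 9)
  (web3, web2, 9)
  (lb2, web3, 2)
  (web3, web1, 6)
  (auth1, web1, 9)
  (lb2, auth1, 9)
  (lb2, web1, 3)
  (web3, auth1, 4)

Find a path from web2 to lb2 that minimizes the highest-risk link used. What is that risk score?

A few of the web2→lb2 routes:
web2 - auth1 - web1 - lb2: max(9, 9, 3) = 9
web2 - auth1 - web3 - lb2: max(9, 4, 2) = 9
web2 - auth1 - web3 - web1 - lb2: max(9, 4, 6, 3) = 9
web2 - web1 - lb2: max(7, 3) = 7
web2 - web1 - web3 - lb2: max(7, 6, 2) = 7
web2 - auth1 - web1 - web3 - lb2: max(9, 9, 6, 2) = 9
The minimum achievable maximum is 7.

7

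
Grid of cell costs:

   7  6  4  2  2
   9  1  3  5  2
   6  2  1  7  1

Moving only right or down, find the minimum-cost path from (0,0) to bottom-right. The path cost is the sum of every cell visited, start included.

Cheapest: (0,0) (0,1) (0,2) (0,3) (0,4) (1,4) (2,4)
  7 + 6 + 4 + 2 + 2 + 2 + 1 = 24

24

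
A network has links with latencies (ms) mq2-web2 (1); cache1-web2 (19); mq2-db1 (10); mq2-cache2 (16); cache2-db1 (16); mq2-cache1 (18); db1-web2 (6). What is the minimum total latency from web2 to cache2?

17

Paths from web2 to cache2:
web2→cache1→mq2→db1→cache2: 19 + 18 + 10 + 16 = 63
web2→cache1→mq2→cache2: 19 + 18 + 16 = 53
web2→mq2→db1→cache2: 1 + 10 + 16 = 27
web2→db1→mq2→cache2: 6 + 10 + 16 = 32
web2→db1→cache2: 6 + 16 = 22
web2→mq2→cache2: 1 + 16 = 17
Shortest: 17 ms.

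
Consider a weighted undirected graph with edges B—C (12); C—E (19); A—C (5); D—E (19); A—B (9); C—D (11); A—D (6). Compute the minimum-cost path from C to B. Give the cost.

Routes from C to B:
C→D→A→B: 11 + 6 + 9 = 26
C→B: 12
C→A→B: 5 + 9 = 14
C→E→D→A→B: 19 + 19 + 6 + 9 = 53
Shortest: 12.

12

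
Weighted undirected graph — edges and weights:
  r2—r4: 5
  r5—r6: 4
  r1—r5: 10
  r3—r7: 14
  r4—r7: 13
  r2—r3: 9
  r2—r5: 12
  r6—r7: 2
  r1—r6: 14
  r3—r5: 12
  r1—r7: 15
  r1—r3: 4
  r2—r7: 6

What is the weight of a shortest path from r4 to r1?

18

Some routes from r4 to r1:
r4→r2→r7→r1: 5 + 6 + 15 = 26
r4→r2→r7→r6→r1: 5 + 6 + 2 + 14 = 27
r4→r2→r3→r1: 5 + 9 + 4 = 18
r4→r2→r5→r1: 5 + 12 + 10 = 27
r4→r2→r7→r6→r5→r1: 5 + 6 + 2 + 4 + 10 = 27
Best route has total 18.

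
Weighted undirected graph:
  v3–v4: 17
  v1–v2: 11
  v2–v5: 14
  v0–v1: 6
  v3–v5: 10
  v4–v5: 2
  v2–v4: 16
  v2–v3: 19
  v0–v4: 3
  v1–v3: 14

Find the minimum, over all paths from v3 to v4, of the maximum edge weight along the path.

10

A few of the v3→v4 routes:
v3→v1→v2→v5→v4: max(14, 11, 14, 2) = 14
v3→v1→v0→v4: max(14, 6, 3) = 14
v3→v5→v2→v1→v0→v4: max(10, 14, 11, 6, 3) = 14
v3→v5→v4: max(10, 2) = 10
Best route has worst link 10.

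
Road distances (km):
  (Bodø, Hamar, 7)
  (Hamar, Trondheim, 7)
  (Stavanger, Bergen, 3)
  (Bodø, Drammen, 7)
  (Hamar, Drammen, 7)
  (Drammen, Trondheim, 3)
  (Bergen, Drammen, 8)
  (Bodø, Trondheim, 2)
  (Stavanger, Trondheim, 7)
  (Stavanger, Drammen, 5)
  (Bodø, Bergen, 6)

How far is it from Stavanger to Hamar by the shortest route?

Checking several routes:
Stavanger → Drammen → Hamar: 5 + 7 = 12
Stavanger → Drammen → Trondheim → Hamar: 5 + 3 + 7 = 15
Stavanger → Trondheim → Hamar: 7 + 7 = 14
Shortest: 12 km.

12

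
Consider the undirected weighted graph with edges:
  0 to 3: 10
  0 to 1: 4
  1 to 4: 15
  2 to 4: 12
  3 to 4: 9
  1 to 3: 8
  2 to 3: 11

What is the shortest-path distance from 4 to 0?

Candidate routes:
4→2→3→0: 12 + 11 + 10 = 33
4→2→3→1→0: 12 + 11 + 8 + 4 = 35
4→3→0: 9 + 10 = 19
4→3→1→0: 9 + 8 + 4 = 21
4→1→0: 15 + 4 = 19
4→1→3→0: 15 + 8 + 10 = 33
The minimum is 19.

19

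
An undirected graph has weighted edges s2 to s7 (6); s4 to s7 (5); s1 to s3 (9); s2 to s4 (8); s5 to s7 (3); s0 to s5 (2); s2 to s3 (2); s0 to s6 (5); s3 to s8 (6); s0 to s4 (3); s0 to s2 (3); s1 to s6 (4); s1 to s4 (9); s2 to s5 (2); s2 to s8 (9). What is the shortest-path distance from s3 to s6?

10

Some routes from s3 to s6:
s3 - s1 - s6: 9 + 4 = 13
s3 - s2 - s5 - s0 - s6: 2 + 2 + 2 + 5 = 11
s3 - s2 - s5 - s7 - s4 - s0 - s6: 2 + 2 + 3 + 5 + 3 + 5 = 20
s3 - s2 - s4 - s0 - s6: 2 + 8 + 3 + 5 = 18
s3 - s2 - s7 - s5 - s0 - s6: 2 + 6 + 3 + 2 + 5 = 18
s3 - s2 - s0 - s6: 2 + 3 + 5 = 10
The minimum is 10.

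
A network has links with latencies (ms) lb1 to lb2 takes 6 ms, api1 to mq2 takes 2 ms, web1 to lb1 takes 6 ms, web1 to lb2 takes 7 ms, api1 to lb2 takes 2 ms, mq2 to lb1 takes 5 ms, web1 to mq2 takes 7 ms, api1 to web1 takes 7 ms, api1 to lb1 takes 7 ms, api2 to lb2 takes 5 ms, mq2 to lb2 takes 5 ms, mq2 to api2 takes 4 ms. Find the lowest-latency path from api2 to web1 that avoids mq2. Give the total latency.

12

Paths from api2 to web1 avoiding mq2:
api2-lb2-api1-lb1-web1: 5 + 2 + 7 + 6 = 20
api2-lb2-lb1-api1-web1: 5 + 6 + 7 + 7 = 25
api2-lb2-api1-web1: 5 + 2 + 7 = 14
api2-lb2-web1: 5 + 7 = 12
api2-lb2-lb1-web1: 5 + 6 + 6 = 17
Shortest: 12 ms.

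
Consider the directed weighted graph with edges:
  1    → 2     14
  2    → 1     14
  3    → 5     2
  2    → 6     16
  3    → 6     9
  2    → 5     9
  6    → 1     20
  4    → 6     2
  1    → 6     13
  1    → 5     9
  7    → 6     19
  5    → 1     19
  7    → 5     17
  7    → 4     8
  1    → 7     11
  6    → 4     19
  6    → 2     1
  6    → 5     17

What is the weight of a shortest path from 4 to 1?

Some routes from 4 to 1:
4-6-1: 2 + 20 = 22
4-6-2-1: 2 + 1 + 14 = 17
4-6-2-5-1: 2 + 1 + 9 + 19 = 31
The minimum is 17.

17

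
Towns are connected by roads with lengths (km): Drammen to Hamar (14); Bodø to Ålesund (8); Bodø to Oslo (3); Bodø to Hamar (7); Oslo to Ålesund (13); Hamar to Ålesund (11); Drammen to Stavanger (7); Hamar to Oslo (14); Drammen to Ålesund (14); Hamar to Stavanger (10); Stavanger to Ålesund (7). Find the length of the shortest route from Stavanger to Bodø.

15

A few of the Stavanger→Bodø routes:
Stavanger-Hamar-Bodø: 10 + 7 = 17
Stavanger-Ålesund-Oslo-Bodø: 7 + 13 + 3 = 23
Stavanger-Ålesund-Bodø: 7 + 8 = 15
Shortest: 15 km.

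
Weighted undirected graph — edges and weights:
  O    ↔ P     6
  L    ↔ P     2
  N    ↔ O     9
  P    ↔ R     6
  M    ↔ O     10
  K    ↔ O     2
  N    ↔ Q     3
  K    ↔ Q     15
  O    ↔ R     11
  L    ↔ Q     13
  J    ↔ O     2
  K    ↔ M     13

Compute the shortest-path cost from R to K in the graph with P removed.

13

Paths from R to K avoiding P:
R-O-M-K: 11 + 10 + 13 = 34
R-O-K: 11 + 2 = 13
R-O-N-Q-K: 11 + 9 + 3 + 15 = 38
The minimum is 13.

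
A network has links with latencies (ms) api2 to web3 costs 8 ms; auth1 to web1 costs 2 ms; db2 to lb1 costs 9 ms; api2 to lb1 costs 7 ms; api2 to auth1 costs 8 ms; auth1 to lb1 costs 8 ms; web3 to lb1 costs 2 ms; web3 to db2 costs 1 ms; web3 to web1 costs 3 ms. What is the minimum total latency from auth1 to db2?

Some routes from auth1 to db2:
auth1-api2-web3-db2: 8 + 8 + 1 = 17
auth1-web1-web3-db2: 2 + 3 + 1 = 6
auth1-web1-web3-lb1-db2: 2 + 3 + 2 + 9 = 16
auth1-lb1-web3-db2: 8 + 2 + 1 = 11
auth1-lb1-db2: 8 + 9 = 17
The minimum is 6 ms.

6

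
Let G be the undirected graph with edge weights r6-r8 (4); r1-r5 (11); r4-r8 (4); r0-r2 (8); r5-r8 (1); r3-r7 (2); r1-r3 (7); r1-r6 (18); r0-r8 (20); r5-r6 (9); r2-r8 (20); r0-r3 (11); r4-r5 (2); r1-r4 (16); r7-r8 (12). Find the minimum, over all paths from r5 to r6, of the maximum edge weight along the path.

Some routes from r5 to r6:
r5 -> r8 -> r6: max(1, 4) = 4
r5 -> r4 -> r8 -> r6: max(2, 4, 4) = 4
r5 -> r6: max(9) = 9
Smallest bottleneck: 4.

4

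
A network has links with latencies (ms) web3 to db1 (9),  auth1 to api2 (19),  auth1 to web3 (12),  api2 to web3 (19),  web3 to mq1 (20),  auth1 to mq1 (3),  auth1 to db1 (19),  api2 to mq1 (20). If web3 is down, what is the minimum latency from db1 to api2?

Paths from db1 to api2 avoiding web3:
db1-auth1-mq1-api2: 19 + 3 + 20 = 42
db1-auth1-api2: 19 + 19 = 38
Best route has total 38 ms.

38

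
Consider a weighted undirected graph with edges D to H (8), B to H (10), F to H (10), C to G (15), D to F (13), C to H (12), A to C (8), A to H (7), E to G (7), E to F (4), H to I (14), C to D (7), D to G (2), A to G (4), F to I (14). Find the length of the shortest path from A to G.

4

Comparing a few candidate routes:
A→H→D→G: 7 + 8 + 2 = 17
A→H→F→E→G: 7 + 10 + 4 + 7 = 28
A→C→D→G: 8 + 7 + 2 = 17
A→C→G: 8 + 15 = 23
A→G: 4
A→H→C→D→G: 7 + 12 + 7 + 2 = 28
Best route has total 4.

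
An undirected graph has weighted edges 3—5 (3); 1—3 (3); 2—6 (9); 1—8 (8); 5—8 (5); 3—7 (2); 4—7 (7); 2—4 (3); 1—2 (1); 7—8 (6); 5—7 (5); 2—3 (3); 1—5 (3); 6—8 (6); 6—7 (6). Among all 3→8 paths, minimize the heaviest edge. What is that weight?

5

Some routes from 3 to 8:
3 -> 2 -> 1 -> 5 -> 8: max(3, 1, 3, 5) = 5
3 -> 1 -> 5 -> 8: max(3, 3, 5) = 5
3 -> 5 -> 8: max(3, 5) = 5
Smallest bottleneck: 5.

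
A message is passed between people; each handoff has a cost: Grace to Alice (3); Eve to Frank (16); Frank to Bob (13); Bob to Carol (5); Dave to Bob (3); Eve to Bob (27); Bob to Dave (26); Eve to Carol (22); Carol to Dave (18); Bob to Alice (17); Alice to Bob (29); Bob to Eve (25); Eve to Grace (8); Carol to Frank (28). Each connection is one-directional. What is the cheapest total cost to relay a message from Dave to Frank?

36

Routes from Dave to Frank:
Dave - Bob - Eve - Carol - Frank: 3 + 25 + 22 + 28 = 78
Dave - Bob - Carol - Frank: 3 + 5 + 28 = 36
Dave - Bob - Eve - Frank: 3 + 25 + 16 = 44
The minimum is 36.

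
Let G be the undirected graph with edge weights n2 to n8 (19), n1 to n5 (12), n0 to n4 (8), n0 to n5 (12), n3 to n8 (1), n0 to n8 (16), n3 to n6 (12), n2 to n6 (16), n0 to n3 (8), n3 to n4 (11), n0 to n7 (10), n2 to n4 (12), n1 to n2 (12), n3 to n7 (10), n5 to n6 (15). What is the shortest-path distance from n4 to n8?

12

A few of the n4→n8 routes:
n4 → n3 → n8: 11 + 1 = 12
n4 → n2 → n8: 12 + 19 = 31
n4 → n0 → n7 → n3 → n8: 8 + 10 + 10 + 1 = 29
n4 → n0 → n8: 8 + 16 = 24
n4 → n0 → n3 → n8: 8 + 8 + 1 = 17
Best route has total 12.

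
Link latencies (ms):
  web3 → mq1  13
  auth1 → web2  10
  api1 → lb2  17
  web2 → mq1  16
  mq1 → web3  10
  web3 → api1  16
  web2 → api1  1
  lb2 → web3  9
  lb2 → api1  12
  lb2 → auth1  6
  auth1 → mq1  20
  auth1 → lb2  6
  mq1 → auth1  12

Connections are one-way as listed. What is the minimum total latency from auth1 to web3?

15

Paths from auth1 to web3:
auth1 → mq1 → web3: 20 + 10 = 30
auth1 → lb2 → web3: 6 + 9 = 15
auth1 → web2 → api1 → lb2 → web3: 10 + 1 + 17 + 9 = 37
auth1 → web2 → mq1 → web3: 10 + 16 + 10 = 36
The minimum is 15 ms.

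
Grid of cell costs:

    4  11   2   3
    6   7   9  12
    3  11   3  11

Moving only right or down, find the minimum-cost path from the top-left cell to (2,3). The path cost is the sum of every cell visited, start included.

One optimal route is r0c0→r1c0→r2c0→r2c1→r2c2→r2c3.
Its cost is 4 + 6 + 3 + 11 + 3 + 11 = 38.
For comparison, the top-then-right route costs 43.

38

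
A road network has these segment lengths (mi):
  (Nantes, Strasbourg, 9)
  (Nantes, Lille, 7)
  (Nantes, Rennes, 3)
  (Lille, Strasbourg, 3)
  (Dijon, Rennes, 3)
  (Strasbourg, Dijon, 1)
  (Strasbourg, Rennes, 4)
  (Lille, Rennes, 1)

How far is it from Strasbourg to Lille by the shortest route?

3

A few of the Strasbourg→Lille routes:
Strasbourg - Lille: 3
Strasbourg - Nantes - Rennes - Lille: 9 + 3 + 1 = 13
Strasbourg - Dijon - Rennes - Nantes - Lille: 1 + 3 + 3 + 7 = 14
Strasbourg - Rennes - Lille: 4 + 1 = 5
Strasbourg - Rennes - Nantes - Lille: 4 + 3 + 7 = 14
Strasbourg - Dijon - Rennes - Lille: 1 + 3 + 1 = 5
Shortest: 3 mi.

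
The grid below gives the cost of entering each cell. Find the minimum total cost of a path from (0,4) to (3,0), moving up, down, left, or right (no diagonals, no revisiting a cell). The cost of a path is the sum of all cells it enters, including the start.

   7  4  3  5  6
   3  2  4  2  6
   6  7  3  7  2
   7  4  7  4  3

One optimal route is [0,4] [0,3] [1,3] [1,2] [1,1] [1,0] [2,0] [3,0].
Its cost is 6 + 5 + 2 + 4 + 2 + 3 + 6 + 7 = 35.

35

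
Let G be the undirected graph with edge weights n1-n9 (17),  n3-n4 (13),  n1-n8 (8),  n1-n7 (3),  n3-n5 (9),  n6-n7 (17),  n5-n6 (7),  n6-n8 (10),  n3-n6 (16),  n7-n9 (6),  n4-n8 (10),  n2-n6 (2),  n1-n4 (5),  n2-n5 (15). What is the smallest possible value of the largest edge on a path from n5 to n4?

10

Checking several routes:
n5 -> n6 -> n8 -> n1 -> n4: max(7, 10, 8, 5) = 10
n5 -> n2 -> n6 -> n8 -> n4: max(15, 2, 10, 10) = 15
n5 -> n3 -> n4: max(9, 13) = 13
n5 -> n6 -> n8 -> n4: max(7, 10, 10) = 10
n5 -> n2 -> n6 -> n8 -> n1 -> n4: max(15, 2, 10, 8, 5) = 15
Smallest bottleneck: 10.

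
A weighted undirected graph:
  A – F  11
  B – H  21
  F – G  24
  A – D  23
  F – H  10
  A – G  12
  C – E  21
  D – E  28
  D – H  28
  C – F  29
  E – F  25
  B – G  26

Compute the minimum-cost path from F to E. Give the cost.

Comparing a few candidate routes:
F-E: 25
F-H-D-E: 10 + 28 + 28 = 66
F-A-D-E: 11 + 23 + 28 = 62
F-G-A-D-E: 24 + 12 + 23 + 28 = 87
F-C-E: 29 + 21 = 50
F-H-B-G-A-D-E: 10 + 21 + 26 + 12 + 23 + 28 = 120
Best route has total 25.

25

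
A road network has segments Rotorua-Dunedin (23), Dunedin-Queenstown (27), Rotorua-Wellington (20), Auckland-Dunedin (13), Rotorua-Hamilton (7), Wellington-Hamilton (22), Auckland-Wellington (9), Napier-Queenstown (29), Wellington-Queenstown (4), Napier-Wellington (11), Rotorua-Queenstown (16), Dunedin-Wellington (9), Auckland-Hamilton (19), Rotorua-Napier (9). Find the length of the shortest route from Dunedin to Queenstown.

13

Checking several routes:
Dunedin → Auckland → Wellington → Queenstown: 13 + 9 + 4 = 26
Dunedin → Wellington → Rotorua → Queenstown: 9 + 20 + 16 = 45
Dunedin → Rotorua → Queenstown: 23 + 16 = 39
Dunedin → Queenstown: 27
Dunedin → Wellington → Queenstown: 9 + 4 = 13
Dunedin → Wellington → Napier → Rotorua → Queenstown: 9 + 11 + 9 + 16 = 45
The minimum is 13 mi.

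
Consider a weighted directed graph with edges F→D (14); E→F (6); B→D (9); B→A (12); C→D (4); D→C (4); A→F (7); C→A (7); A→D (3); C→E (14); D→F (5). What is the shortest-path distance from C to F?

Routes from C to F:
C-D-F: 4 + 5 = 9
C-E-F: 14 + 6 = 20
C-A-F: 7 + 7 = 14
C-A-D-F: 7 + 3 + 5 = 15
Best route has total 9.

9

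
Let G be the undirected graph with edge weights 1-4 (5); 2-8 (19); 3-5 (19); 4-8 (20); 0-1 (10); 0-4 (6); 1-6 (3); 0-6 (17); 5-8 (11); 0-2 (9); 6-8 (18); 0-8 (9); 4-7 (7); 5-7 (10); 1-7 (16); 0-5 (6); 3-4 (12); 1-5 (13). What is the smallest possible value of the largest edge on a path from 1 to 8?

9

A few of the 1→8 routes:
1-4-0-8: max(5, 6, 9) = 9
1-4-7-5-0-8: max(5, 7, 10, 6, 9) = 10
1-0-8: max(10, 9) = 10
Best route has worst link 9.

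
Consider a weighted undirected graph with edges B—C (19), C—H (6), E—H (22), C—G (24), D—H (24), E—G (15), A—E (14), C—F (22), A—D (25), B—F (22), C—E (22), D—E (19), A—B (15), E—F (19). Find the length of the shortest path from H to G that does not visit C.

Routes from H to G avoiding C:
H - D - A - E - G: 24 + 25 + 14 + 15 = 78
H - D - E - G: 24 + 19 + 15 = 58
H - D - A - B - F - E - G: 24 + 25 + 15 + 22 + 19 + 15 = 120
H - E - G: 22 + 15 = 37
The minimum is 37.

37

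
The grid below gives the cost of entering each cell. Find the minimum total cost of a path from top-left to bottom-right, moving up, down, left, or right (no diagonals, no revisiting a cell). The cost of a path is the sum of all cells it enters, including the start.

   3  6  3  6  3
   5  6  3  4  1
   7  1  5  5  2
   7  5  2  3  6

28

Path [0,0] [0,1] [0,2] [1,2] [1,3] [1,4] [2,4] [3,4]: 3 + 6 + 3 + 3 + 4 + 1 + 2 + 6 = 28.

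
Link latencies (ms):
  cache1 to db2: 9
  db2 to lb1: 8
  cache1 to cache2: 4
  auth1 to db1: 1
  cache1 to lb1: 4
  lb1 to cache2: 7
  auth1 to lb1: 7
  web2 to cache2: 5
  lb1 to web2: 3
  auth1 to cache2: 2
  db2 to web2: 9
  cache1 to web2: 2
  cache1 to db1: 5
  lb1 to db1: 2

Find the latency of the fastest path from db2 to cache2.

13

Checking several routes:
db2 - cache1 - cache2: 9 + 4 = 13
db2 - lb1 - cache2: 8 + 7 = 15
db2 - web2 - cache2: 9 + 5 = 14
db2 - lb1 - cache1 - cache2: 8 + 4 + 4 = 16
db2 - web2 - cache1 - cache2: 9 + 2 + 4 = 15
db2 - lb1 - db1 - auth1 - cache2: 8 + 2 + 1 + 2 = 13
Shortest: 13 ms.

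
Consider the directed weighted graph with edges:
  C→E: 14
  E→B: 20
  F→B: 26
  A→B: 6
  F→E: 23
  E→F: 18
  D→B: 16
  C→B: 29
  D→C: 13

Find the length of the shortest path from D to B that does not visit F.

Routes from D to B avoiding F:
D - C - B: 13 + 29 = 42
D - C - E - B: 13 + 14 + 20 = 47
D - B: 16
The minimum is 16.

16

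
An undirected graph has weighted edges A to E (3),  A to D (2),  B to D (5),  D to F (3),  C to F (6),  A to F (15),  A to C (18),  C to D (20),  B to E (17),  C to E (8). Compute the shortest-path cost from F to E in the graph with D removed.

14

Paths from F to E avoiding D:
F - C - E: 6 + 8 = 14
F - A - C - E: 15 + 18 + 8 = 41
F - A - E: 15 + 3 = 18
F - C - A - E: 6 + 18 + 3 = 27
The minimum is 14.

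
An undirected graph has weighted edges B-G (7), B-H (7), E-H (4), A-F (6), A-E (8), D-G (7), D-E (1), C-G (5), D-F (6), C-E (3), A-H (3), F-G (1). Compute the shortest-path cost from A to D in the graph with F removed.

8

Some routes from A to D avoiding F:
A - H - E - D: 3 + 4 + 1 = 8
A - E - D: 8 + 1 = 9
A - E - C - G - D: 8 + 3 + 5 + 7 = 23
A - H - B - G - D: 3 + 7 + 7 + 7 = 24
A - H - E - C - G - D: 3 + 4 + 3 + 5 + 7 = 22
Shortest: 8.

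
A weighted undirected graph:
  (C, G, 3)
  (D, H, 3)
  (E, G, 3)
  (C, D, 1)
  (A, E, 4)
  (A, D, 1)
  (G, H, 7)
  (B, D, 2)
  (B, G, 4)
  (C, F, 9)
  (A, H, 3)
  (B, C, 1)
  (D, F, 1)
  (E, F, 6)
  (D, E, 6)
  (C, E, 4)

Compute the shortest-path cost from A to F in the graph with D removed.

10

Some routes from A to F avoiding D:
A-H-G-E-F: 3 + 7 + 3 + 6 = 19
A-E-F: 4 + 6 = 10
A-E-G-C-F: 4 + 3 + 3 + 9 = 19
A-E-C-F: 4 + 4 + 9 = 17
Shortest: 10.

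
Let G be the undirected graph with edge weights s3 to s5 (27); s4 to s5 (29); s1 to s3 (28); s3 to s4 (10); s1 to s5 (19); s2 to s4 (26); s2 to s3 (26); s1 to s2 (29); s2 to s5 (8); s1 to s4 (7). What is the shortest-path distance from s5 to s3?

Comparing a few candidate routes:
s5-s1-s3: 19 + 28 = 47
s5-s2-s3: 8 + 26 = 34
s5-s4-s3: 29 + 10 = 39
s5-s2-s4-s3: 8 + 26 + 10 = 44
s5-s3: 27
s5-s1-s4-s3: 19 + 7 + 10 = 36
The minimum is 27.

27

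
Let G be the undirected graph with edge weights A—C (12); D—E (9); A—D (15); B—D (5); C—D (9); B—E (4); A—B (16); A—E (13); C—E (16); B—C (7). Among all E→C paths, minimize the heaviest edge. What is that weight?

Some routes from E to C:
E→A→D→B→C: max(13, 15, 5, 7) = 15
E→D→C: max(9, 9) = 9
E→A→C: max(13, 12) = 13
E→D→B→C: max(9, 5, 7) = 9
E→B→D→C: max(4, 5, 9) = 9
E→B→C: max(4, 7) = 7
Smallest bottleneck: 7.

7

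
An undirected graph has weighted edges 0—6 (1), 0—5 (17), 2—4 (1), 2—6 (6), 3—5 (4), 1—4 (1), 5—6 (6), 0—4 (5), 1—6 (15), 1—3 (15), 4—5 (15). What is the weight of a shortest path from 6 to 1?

A few of the 6→1 routes:
6 → 2 → 4 → 1: 6 + 1 + 1 = 8
6 → 5 → 4 → 1: 6 + 15 + 1 = 22
6 → 0 → 4 → 1: 1 + 5 + 1 = 7
6 → 1: 15
Shortest: 7.

7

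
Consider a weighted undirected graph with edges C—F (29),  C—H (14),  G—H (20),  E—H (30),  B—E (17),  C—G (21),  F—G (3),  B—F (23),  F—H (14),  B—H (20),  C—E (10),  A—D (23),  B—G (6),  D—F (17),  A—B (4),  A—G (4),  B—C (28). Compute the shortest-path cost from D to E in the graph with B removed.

Some routes from D to E avoiding B:
D→F→H→C→E: 17 + 14 + 14 + 10 = 55
D→A→G→C→E: 23 + 4 + 21 + 10 = 58
D→F→C→E: 17 + 29 + 10 = 56
D→F→G→C→E: 17 + 3 + 21 + 10 = 51
Shortest: 51.

51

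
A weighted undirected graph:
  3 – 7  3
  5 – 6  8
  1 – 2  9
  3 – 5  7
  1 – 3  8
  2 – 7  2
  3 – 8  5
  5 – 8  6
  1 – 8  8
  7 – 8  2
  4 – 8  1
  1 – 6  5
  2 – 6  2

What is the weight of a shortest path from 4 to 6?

7

Some routes from 4 to 6:
4-8-1-6: 1 + 8 + 5 = 14
4-8-5-6: 1 + 6 + 8 = 15
4-8-3-7-2-6: 1 + 5 + 3 + 2 + 2 = 13
4-8-7-2-1-6: 1 + 2 + 2 + 9 + 5 = 19
4-8-7-2-6: 1 + 2 + 2 + 2 = 7
Shortest: 7.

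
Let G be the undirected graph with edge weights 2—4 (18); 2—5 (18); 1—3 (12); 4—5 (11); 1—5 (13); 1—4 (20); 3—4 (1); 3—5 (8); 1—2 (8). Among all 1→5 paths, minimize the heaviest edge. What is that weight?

12

A few of the 1→5 routes:
1→5: max(13) = 13
1→3→4→5: max(12, 1, 11) = 12
1→3→5: max(12, 8) = 12
Smallest bottleneck: 12.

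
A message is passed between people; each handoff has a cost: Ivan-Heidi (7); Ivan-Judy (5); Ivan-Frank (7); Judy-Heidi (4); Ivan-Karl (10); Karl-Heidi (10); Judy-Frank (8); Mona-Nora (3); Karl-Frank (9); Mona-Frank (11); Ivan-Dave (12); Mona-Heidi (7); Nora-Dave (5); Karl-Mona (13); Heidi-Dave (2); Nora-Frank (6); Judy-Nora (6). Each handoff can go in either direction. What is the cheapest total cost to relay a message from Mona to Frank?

9

Checking several routes:
Mona → Nora → Frank: 3 + 6 = 9
Mona → Nora → Judy → Frank: 3 + 6 + 8 = 17
Mona → Frank: 11
Shortest: 9.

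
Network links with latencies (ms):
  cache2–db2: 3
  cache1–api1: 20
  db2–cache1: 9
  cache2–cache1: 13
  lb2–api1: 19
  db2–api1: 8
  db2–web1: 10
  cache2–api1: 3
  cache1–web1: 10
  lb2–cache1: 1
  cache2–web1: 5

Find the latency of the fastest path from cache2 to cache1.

12

Some routes from cache2 to cache1:
cache2→api1→db2→cache1: 3 + 8 + 9 = 20
cache2→db2→cache1: 3 + 9 = 12
cache2→web1→cache1: 5 + 10 = 15
cache2→cache1: 13
Best route has total 12 ms.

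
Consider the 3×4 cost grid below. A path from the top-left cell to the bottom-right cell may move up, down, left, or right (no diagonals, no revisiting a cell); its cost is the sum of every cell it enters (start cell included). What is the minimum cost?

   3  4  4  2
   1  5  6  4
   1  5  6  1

17

Take r0c0→r1c0→r2c0→r2c1→r2c2→r2c3 for a total of 3 + 1 + 1 + 5 + 6 + 1 = 17.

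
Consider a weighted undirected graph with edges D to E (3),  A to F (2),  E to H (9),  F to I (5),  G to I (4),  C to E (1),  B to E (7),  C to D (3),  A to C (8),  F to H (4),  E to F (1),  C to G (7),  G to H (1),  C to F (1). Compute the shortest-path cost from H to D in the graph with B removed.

A few of the H→D routes:
H - F - C - E - D: 4 + 1 + 1 + 3 = 9
H - F - E - D: 4 + 1 + 3 = 8
H - F - C - D: 4 + 1 + 3 = 8
H - F - E - C - D: 4 + 1 + 1 + 3 = 9
Best route has total 8.

8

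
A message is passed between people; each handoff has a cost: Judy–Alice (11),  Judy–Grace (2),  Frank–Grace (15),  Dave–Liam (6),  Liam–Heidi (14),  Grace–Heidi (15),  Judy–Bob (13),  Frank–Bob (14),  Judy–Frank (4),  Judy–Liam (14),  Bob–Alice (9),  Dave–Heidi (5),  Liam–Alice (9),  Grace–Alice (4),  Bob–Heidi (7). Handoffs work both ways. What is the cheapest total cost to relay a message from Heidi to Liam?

11

Some routes from Heidi to Liam:
Heidi - Grace - Alice - Liam: 15 + 4 + 9 = 28
Heidi - Dave - Liam: 5 + 6 = 11
Heidi - Liam: 14
Heidi - Bob - Judy - Liam: 7 + 13 + 14 = 34
Heidi - Bob - Alice - Liam: 7 + 9 + 9 = 25
Heidi - Grace - Judy - Liam: 15 + 2 + 14 = 31
Shortest: 11.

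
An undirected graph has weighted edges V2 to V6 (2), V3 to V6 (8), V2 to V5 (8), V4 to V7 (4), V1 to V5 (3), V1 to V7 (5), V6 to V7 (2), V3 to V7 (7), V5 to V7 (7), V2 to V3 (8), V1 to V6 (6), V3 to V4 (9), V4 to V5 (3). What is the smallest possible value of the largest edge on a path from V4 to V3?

Some routes from V4 to V3:
V4 → V5 → V2 → V3: max(3, 8, 8) = 8
V4 → V5 → V7 → V3: max(3, 7, 7) = 7
V4 → V5 → V2 → V6 → V7 → V3: max(3, 8, 2, 2, 7) = 8
V4 → V5 → V1 → V7 → V3: max(3, 3, 5, 7) = 7
V4 → V5 → V1 → V6 → V7 → V3: max(3, 3, 6, 2, 7) = 7
V4 → V7 → V3: max(4, 7) = 7
Best route has worst link 7.

7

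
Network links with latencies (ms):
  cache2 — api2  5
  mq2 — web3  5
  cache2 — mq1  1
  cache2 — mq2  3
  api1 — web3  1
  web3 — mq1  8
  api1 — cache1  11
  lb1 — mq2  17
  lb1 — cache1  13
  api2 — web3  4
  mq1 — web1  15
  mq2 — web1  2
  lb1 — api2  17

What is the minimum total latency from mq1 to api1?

A few of the mq1→api1 routes:
mq1 → web1 → mq2 → web3 → api1: 15 + 2 + 5 + 1 = 23
mq1 → cache2 → api2 → web3 → api1: 1 + 5 + 4 + 1 = 11
mq1 → cache2 → mq2 → web3 → api1: 1 + 3 + 5 + 1 = 10
mq1 → web1 → mq2 → cache2 → api2 → web3 → api1: 15 + 2 + 3 + 5 + 4 + 1 = 30
mq1 → cache2 → mq2 → lb1 → api2 → web3 → api1: 1 + 3 + 17 + 17 + 4 + 1 = 43
mq1 → web3 → api1: 8 + 1 = 9
Best route has total 9 ms.

9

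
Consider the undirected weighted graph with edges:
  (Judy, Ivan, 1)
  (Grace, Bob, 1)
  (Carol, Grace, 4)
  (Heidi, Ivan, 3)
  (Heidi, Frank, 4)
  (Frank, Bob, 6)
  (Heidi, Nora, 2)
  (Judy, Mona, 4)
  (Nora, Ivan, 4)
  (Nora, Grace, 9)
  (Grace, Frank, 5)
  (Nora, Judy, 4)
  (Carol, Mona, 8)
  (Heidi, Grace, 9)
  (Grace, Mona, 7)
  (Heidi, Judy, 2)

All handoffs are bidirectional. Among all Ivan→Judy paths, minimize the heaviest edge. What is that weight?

1

A few of the Ivan→Judy routes:
Ivan→Judy: max(1) = 1
Ivan→Heidi→Nora→Judy: max(3, 2, 4) = 4
Ivan→Heidi→Judy: max(3, 2) = 3
The minimum achievable maximum is 1.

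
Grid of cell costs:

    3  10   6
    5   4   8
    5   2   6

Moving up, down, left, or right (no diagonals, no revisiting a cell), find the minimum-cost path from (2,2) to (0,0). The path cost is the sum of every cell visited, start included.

20

Cheapest: r2c2 → r2c1 → r1c1 → r1c0 → r0c0
  6 + 2 + 4 + 5 + 3 = 20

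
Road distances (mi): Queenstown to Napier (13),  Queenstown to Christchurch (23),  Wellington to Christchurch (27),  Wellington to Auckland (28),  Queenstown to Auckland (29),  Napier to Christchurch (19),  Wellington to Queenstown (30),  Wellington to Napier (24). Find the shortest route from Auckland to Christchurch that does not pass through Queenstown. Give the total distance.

Routes from Auckland to Christchurch avoiding Queenstown:
Auckland - Wellington - Napier - Christchurch: 28 + 24 + 19 = 71
Auckland - Wellington - Christchurch: 28 + 27 = 55
Shortest: 55 mi.

55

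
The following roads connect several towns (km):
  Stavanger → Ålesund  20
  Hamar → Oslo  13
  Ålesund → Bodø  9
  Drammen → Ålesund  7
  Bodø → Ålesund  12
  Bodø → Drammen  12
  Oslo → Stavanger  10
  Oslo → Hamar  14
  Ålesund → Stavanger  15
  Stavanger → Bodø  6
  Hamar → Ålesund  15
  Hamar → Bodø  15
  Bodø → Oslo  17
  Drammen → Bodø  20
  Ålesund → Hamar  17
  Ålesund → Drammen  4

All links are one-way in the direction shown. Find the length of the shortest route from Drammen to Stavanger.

Some routes from Drammen to Stavanger:
Drammen→Bodø→Ålesund→Stavanger: 20 + 12 + 15 = 47
Drammen→Ålesund→Stavanger: 7 + 15 = 22
Drammen→Ålesund→Bodø→Oslo→Stavanger: 7 + 9 + 17 + 10 = 43
Drammen→Bodø→Oslo→Stavanger: 20 + 17 + 10 = 47
Best route has total 22 km.

22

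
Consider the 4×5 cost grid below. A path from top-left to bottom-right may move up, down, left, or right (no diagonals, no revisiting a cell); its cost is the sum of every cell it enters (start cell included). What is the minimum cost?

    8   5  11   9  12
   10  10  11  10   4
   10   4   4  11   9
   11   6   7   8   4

Take (0,0)→(0,1)→(1,1)→(2,1)→(2,2)→(3,2)→(3,3)→(3,4) for a total of 8 + 5 + 10 + 4 + 4 + 7 + 8 + 4 = 50.

50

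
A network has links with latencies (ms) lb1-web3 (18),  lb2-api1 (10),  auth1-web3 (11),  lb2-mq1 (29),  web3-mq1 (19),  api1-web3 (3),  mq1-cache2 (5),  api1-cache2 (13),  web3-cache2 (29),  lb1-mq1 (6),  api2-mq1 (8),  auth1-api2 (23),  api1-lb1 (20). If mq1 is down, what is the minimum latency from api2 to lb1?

52

Paths from api2 to lb1 avoiding mq1:
api2→auth1→web3→api1→lb1: 23 + 11 + 3 + 20 = 57
api2→auth1→web3→cache2→api1→lb1: 23 + 11 + 29 + 13 + 20 = 96
api2→auth1→web3→lb1: 23 + 11 + 18 = 52
Best route has total 52 ms.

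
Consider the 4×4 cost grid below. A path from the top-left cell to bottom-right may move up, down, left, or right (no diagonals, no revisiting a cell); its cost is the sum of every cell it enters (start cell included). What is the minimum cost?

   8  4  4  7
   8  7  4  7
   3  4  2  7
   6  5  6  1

29

Cheapest: (0,0) (0,1) (0,2) (1,2) (2,2) (3,2) (3,3)
  8 + 4 + 4 + 4 + 2 + 6 + 1 = 29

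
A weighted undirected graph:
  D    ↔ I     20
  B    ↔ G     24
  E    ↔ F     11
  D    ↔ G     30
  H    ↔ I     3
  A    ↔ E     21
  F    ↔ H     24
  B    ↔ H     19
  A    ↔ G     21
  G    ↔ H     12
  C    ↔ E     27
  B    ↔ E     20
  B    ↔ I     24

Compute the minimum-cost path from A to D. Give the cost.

Checking several routes:
A-G-H-I-D: 21 + 12 + 3 + 20 = 56
A-E-B-H-I-D: 21 + 20 + 19 + 3 + 20 = 83
A-G-B-H-I-D: 21 + 24 + 19 + 3 + 20 = 87
A-E-B-I-D: 21 + 20 + 24 + 20 = 85
A-G-D: 21 + 30 = 51
A-E-F-H-I-D: 21 + 11 + 24 + 3 + 20 = 79
Shortest: 51.

51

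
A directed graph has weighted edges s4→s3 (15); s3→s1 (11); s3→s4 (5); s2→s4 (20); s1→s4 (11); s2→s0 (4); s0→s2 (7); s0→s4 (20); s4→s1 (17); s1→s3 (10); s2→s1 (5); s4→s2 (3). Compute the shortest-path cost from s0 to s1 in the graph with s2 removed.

37

Routes from s0 to s1 avoiding s2:
s0 → s4 → s1: 20 + 17 = 37
s0 → s4 → s3 → s1: 20 + 15 + 11 = 46
Shortest: 37.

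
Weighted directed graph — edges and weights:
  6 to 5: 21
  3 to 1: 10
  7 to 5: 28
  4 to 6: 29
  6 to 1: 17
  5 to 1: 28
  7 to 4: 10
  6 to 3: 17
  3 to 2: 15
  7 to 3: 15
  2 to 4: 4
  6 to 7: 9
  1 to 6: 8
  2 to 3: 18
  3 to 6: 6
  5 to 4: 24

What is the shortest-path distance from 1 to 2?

40

Candidate routes:
1 -> 6 -> 7 -> 3 -> 2: 8 + 9 + 15 + 15 = 47
1 -> 6 -> 3 -> 2: 8 + 17 + 15 = 40
Best route has total 40.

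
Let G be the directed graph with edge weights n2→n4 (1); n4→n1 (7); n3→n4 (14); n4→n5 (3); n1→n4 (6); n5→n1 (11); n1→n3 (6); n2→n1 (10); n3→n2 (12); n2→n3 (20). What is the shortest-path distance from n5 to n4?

17

Routes from n5 to n4:
n5 -> n1 -> n4: 11 + 6 = 17
n5 -> n1 -> n3 -> n2 -> n4: 11 + 6 + 12 + 1 = 30
n5 -> n1 -> n3 -> n4: 11 + 6 + 14 = 31
The minimum is 17.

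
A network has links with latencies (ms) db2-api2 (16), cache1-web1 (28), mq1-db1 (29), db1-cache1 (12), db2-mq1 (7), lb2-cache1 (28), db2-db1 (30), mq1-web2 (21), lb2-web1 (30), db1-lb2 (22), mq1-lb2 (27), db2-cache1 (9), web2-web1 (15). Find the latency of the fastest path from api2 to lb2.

50

Some routes from api2 to lb2:
api2 - db2 - cache1 - lb2: 16 + 9 + 28 = 53
api2 - db2 - mq1 - db1 - lb2: 16 + 7 + 29 + 22 = 74
api2 - db2 - mq1 - lb2: 16 + 7 + 27 = 50
api2 - db2 - cache1 - db1 - lb2: 16 + 9 + 12 + 22 = 59
api2 - db2 - db1 - lb2: 16 + 30 + 22 = 68
Shortest: 50 ms.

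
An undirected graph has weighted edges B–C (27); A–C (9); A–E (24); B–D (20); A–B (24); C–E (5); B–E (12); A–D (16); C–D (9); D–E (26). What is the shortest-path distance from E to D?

Comparing a few candidate routes:
E → A → D: 24 + 16 = 40
E → C → A → D: 5 + 9 + 16 = 30
E → B → D: 12 + 20 = 32
E → C → D: 5 + 9 = 14
E → A → C → D: 24 + 9 + 9 = 42
E → D: 26
The minimum is 14.

14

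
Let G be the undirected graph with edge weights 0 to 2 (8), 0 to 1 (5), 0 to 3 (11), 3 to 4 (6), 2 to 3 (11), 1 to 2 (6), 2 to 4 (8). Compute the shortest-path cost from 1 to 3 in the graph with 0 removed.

17

Routes from 1 to 3 avoiding 0:
1→2→4→3: 6 + 8 + 6 = 20
1→2→3: 6 + 11 = 17
Best route has total 17.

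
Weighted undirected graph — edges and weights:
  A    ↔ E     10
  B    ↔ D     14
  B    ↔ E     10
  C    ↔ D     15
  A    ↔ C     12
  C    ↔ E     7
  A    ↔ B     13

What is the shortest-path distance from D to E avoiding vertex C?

24

Routes from D to E avoiding C:
D - B - A - E: 14 + 13 + 10 = 37
D - B - E: 14 + 10 = 24
Best route has total 24.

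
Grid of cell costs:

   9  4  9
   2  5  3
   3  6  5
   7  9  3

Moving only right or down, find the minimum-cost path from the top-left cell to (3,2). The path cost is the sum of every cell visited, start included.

Take r0c0 r1c0 r1c1 r1c2 r2c2 r3c2 for a total of 9 + 2 + 5 + 3 + 5 + 3 = 27.
For comparison, the top-then-right route costs 33.

27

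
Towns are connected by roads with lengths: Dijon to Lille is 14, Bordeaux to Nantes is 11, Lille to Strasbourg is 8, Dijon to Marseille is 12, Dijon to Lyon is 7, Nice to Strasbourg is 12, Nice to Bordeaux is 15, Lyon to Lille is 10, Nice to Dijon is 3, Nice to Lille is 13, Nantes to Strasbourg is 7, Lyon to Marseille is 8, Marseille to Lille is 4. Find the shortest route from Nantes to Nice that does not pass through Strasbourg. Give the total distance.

Routes from Nantes to Nice avoiding Strasbourg:
Nantes - Bordeaux - Nice: 11 + 15 = 26
Best route has total 26.

26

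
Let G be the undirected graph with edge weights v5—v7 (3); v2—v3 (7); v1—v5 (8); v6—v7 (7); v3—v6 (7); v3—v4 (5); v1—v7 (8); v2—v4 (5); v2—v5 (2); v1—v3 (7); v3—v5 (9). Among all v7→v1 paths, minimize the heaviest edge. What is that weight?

7

Comparing a few candidate routes:
v7 - v6 - v3 - v2 - v5 - v1: max(7, 7, 7, 2, 8) = 8
v7 - v5 - v2 - v3 - v1: max(3, 2, 7, 7) = 7
v7 - v6 - v3 - v4 - v2 - v5 - v1: max(7, 7, 5, 5, 2, 8) = 8
v7 - v6 - v3 - v1: max(7, 7, 7) = 7
v7 - v5 - v1: max(3, 8) = 8
v7 - v5 - v2 - v4 - v3 - v1: max(3, 2, 5, 5, 7) = 7
Smallest bottleneck: 7.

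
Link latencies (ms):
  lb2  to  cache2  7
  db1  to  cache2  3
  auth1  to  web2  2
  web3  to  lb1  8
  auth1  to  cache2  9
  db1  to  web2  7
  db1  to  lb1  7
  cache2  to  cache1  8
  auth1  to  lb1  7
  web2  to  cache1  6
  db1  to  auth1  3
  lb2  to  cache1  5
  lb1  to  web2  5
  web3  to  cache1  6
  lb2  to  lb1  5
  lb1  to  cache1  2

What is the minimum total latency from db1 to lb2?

10

Some routes from db1 to lb2:
db1 -> cache2 -> lb2: 3 + 7 = 10
db1 -> auth1 -> web2 -> lb1 -> lb2: 3 + 2 + 5 + 5 = 15
db1 -> lb1 -> cache1 -> lb2: 7 + 2 + 5 = 14
db1 -> lb1 -> lb2: 7 + 5 = 12
db1 -> auth1 -> lb1 -> lb2: 3 + 7 + 5 = 15
The minimum is 10 ms.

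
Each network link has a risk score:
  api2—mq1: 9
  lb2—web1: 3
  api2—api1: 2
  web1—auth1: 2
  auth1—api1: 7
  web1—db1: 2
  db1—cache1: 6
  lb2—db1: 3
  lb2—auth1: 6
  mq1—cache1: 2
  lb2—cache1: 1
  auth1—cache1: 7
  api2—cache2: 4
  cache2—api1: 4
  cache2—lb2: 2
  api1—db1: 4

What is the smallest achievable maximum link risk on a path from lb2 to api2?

A few of the lb2→api2 routes:
lb2-cache2-api2: max(2, 4) = 4
lb2-db1-api1-cache2-api2: max(3, 4, 4, 4) = 4
lb2-db1-api1-api2: max(3, 4, 2) = 4
Best route has worst link 4.

4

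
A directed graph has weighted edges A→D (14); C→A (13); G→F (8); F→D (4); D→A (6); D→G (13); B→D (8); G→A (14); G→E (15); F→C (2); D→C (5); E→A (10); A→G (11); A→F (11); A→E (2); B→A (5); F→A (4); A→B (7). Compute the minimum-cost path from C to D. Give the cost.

Candidate routes:
C-A-F-D: 13 + 11 + 4 = 28
C-A-D: 13 + 14 = 27
C-A-B-D: 13 + 7 + 8 = 28
C-A-G-F-D: 13 + 11 + 8 + 4 = 36
Shortest: 27.

27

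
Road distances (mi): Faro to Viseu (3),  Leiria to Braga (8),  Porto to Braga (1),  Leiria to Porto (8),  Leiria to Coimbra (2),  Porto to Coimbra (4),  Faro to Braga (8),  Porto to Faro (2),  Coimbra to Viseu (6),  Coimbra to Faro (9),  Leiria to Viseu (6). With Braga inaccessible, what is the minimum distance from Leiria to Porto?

6

Checking several routes:
Leiria→Coimbra→Faro→Porto: 2 + 9 + 2 = 13
Leiria→Viseu→Faro→Porto: 6 + 3 + 2 = 11
Leiria→Coimbra→Porto: 2 + 4 = 6
Leiria→Porto: 8
Best route has total 6 mi.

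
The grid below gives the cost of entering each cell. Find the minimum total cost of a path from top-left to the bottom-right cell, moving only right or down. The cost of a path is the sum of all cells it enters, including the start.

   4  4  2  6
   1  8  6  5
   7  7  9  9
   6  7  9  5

35

Path [0,0] → [0,1] → [0,2] → [0,3] → [1,3] → [2,3] → [3,3]: 4 + 4 + 2 + 6 + 5 + 9 + 5 = 35.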